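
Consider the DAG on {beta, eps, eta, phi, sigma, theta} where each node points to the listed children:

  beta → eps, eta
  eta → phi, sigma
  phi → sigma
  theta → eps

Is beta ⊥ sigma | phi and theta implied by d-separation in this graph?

No — beta and sigma are not d-separated given {phi, theta}.

2 paths connect beta and sigma; each must be blocked for d-separation to hold:
Path 1: beta → eta → sigma
  eta is a chain and eta is not conditioned on — no node blocks this path, so it is active.
Path 2: beta → eta → phi → sigma
  phi is a chain here and phi is conditioned on, so the path is blocked at phi.
Because an active path exists, beta and sigma are not d-separated.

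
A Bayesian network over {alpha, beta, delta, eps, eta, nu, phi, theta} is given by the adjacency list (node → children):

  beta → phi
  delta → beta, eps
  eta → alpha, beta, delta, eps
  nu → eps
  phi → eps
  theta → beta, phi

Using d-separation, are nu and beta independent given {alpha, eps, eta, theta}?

No

6 paths connect nu and beta; each must be blocked for d-separation to hold:
  1. nu → eps ← eta → beta — eps:collider[open]; eta:fork[blocks] ⇒ blocked
  2. nu → eps ← eta → delta → beta — eps:collider[open]; eta:fork[blocks]; delta:chain[open] ⇒ blocked
  3. nu → eps ← phi ← beta — eps:collider[open]; phi:chain[open] ⇒ active
  4. nu → eps ← phi ← theta → beta — eps:collider[open]; phi:chain[open]; theta:fork[blocks] ⇒ blocked
  5. nu → eps ← delta ← eta → beta — eps:collider[open]; delta:chain[open]; eta:fork[blocks] ⇒ blocked
  6. nu → eps ← delta → beta — eps:collider[open]; delta:fork[open] ⇒ active
At least one path is unblocked, so d-separation fails.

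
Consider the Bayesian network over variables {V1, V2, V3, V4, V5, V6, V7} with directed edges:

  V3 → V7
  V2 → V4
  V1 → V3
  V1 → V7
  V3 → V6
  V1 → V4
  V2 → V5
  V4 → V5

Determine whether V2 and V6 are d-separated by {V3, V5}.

We examine all 4 paths between V2 and V6:
  1. V2 → V4 ← V1 → V7 ← V3 → V6 — V4:collider[open]; V1:fork[open]; V7:collider[blocks]; V3:fork[blocks] ⇒ blocked
  2. V2 → V4 ← V1 → V3 → V6 — V4:collider[open]; V1:fork[open]; V3:chain[blocks] ⇒ blocked
  3. V2 → V5 ← V4 ← V1 → V7 ← V3 → V6 — V5:collider[open]; V4:chain[open]; V1:fork[open]; V7:collider[blocks]; V3:fork[blocks] ⇒ blocked
  4. V2 → V5 ← V4 ← V1 → V3 → V6 — V5:collider[open]; V4:chain[open]; V1:fork[open]; V3:chain[blocks] ⇒ blocked
All paths are blocked; V2 ⊥ V6 | {V3, V5} holds.

Yes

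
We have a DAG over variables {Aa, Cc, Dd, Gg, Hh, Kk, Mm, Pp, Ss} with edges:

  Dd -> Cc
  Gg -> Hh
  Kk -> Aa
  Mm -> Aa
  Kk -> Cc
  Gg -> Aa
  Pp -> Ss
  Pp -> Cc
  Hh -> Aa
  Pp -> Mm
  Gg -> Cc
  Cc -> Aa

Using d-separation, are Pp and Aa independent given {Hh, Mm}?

No — Pp and Aa are not d-separated given {Hh, Mm}.

5 paths connect Pp and Aa; each must be blocked for d-separation to hold:
Path 1: Pp → Mm → Aa
  Mm is a chain here and Mm is conditioned on, so the path is blocked at Mm.
Path 2: Pp → Cc ← Gg → Hh → Aa
  Cc is a collider here and neither Cc nor any of its descendants is conditioned on, so the collider stays closed — the path is blocked at Cc.
Path 3: Pp → Cc ← Gg → Aa
  Cc is a collider here and neither Cc nor any of its descendants is conditioned on, so the collider stays closed — the path is blocked at Cc.
Path 4: Pp → Cc ← Kk → Aa
  Cc is a collider here and neither Cc nor any of its descendants is conditioned on, so the collider stays closed — the path is blocked at Cc.
Path 5: Pp → Cc → Aa
  Cc is a chain and Cc is not conditioned on — no node blocks this path, so it is active.
At least one path is unblocked, so d-separation fails.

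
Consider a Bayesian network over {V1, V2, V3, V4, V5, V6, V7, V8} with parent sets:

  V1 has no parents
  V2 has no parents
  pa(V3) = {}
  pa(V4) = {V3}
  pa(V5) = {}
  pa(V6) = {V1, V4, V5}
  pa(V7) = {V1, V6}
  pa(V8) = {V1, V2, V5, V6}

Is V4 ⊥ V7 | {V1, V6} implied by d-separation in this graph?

We examine all 4 paths between V4 and V7:
  1. V4 → V6 ← V1 → V7 — V6:collider[open]; V1:fork[blocks] ⇒ blocked
  2. V4 → V6 → V8 ← V1 → V7 — V6:chain[blocks]; V8:collider[blocks]; V1:fork[blocks] ⇒ blocked
  3. V4 → V6 → V7 — V6:chain[blocks] ⇒ blocked
  4. V4 → V6 ← V5 → V8 ← V1 → V7 — V6:collider[open]; V5:fork[open]; V8:collider[blocks]; V1:fork[blocks] ⇒ blocked
Every path is blocked, so V4 and V7 are d-separated given {V1, V6}.

Yes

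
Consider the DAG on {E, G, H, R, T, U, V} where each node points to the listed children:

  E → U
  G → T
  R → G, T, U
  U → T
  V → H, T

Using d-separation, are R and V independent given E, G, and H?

Enumerating the 3 paths from R to V and testing each for blocking by {E, G, H}:
Path 1: R → T ← V
  T is a collider here and neither T nor any of its descendants is conditioned on, so the collider stays closed — the path is blocked at T.
Path 2: R → U → T ← V
  T is a collider here and neither T nor any of its descendants is conditioned on, so the collider stays closed — the path is blocked at T.
Path 3: R → G → T ← V
  G is a chain here and G is conditioned on, so the path is blocked at G.
All paths are blocked; R ⊥ V | {E, G, H} holds.

Yes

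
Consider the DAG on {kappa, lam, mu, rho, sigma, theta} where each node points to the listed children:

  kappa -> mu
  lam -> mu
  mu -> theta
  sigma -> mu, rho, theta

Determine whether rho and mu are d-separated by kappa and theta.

No

There are 2 undirected paths between rho and mu; checking each against the conditioning set {kappa, theta}:
Path 1: rho ← sigma → mu
  sigma is a fork and sigma is not conditioned on — no node blocks this path, so it is active.
Path 2: rho ← sigma → theta ← mu
  sigma is a fork and sigma is not conditioned on; theta is a collider and theta is conditioned on, which opens it — no node blocks this path, so it is active.
Because an active path exists, rho and mu are not d-separated.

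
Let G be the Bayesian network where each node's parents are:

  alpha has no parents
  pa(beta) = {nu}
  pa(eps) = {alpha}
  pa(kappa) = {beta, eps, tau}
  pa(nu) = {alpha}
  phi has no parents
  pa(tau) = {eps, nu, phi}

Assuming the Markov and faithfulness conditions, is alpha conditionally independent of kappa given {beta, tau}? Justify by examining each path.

Enumerating the 6 paths from alpha to kappa and testing each for blocking by {beta, tau}:
  1. alpha → eps → kappa — eps:chain[open] ⇒ active
  2. alpha → eps → tau → kappa — eps:chain[open]; tau:chain[blocks] ⇒ blocked
  3. alpha → eps → tau ← nu → beta → kappa — eps:chain[open]; tau:collider[open]; nu:fork[open]; beta:chain[blocks] ⇒ blocked
  4. alpha → nu → beta → kappa — nu:chain[open]; beta:chain[blocks] ⇒ blocked
  5. alpha → nu → tau ← eps → kappa — nu:chain[open]; tau:collider[open]; eps:fork[open] ⇒ active
  6. alpha → nu → tau → kappa — nu:chain[open]; tau:chain[blocks] ⇒ blocked
At least one path is unblocked, so d-separation fails.

No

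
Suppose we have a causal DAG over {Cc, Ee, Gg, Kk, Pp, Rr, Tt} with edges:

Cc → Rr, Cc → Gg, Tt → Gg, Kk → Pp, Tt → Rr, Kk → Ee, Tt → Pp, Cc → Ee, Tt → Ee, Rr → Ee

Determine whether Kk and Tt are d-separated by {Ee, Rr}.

We examine all 6 paths between Kk and Tt:
Path 1: Kk → Ee ← Cc → Gg ← Tt
  Gg is a collider here and neither Gg nor any of its descendants is conditioned on, so the collider stays closed — the path is blocked at Gg.
Path 2: Kk → Ee ← Cc → Rr ← Tt
  Ee is a collider and Ee is conditioned on, which opens it; Cc is a fork and Cc is not conditioned on; Rr is a collider and Rr is conditioned on, which opens it — no node blocks this path, so it is active.
Path 3: Kk → Ee ← Tt
  Ee is a collider and Ee is conditioned on, which opens it — no node blocks this path, so it is active.
Path 4: Kk → Ee ← Rr ← Cc → Gg ← Tt
  Rr is a chain here and Rr is conditioned on, so the path is blocked at Rr.
Path 5: Kk → Ee ← Rr ← Tt
  Rr is a chain here and Rr is conditioned on, so the path is blocked at Rr.
Path 6: Kk → Pp ← Tt
  Pp is a collider here and neither Pp nor any of its descendants is conditioned on, so the collider stays closed — the path is blocked at Pp.
Because an active path exists, Kk and Tt are not d-separated.

No — Kk and Tt are not d-separated given {Ee, Rr}.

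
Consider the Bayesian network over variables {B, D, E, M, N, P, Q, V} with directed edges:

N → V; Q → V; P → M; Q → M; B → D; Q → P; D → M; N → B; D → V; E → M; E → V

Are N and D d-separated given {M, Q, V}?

No

5 paths connect N and D; each must be blocked for d-separation to hold:
  1. N → V ← D — V:collider[open] ⇒ active
  2. N → V ← E → M ← D — V:collider[open]; E:fork[open]; M:collider[open] ⇒ active
  3. N → V ← Q → P → M ← D — V:collider[open]; Q:fork[blocks]; P:chain[open]; M:collider[open] ⇒ blocked
  4. N → V ← Q → M ← D — V:collider[open]; Q:fork[blocks]; M:collider[open] ⇒ blocked
  5. N → B → D — B:chain[open] ⇒ active
At least one path is unblocked, so d-separation fails.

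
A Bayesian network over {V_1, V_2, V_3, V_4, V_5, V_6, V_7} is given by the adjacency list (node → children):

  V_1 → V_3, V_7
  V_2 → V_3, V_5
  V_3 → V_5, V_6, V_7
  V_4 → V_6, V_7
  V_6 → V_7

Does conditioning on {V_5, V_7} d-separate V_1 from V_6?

No

We examine all 6 paths between V_1 and V_6:
Path 1: V_1 → V_3 → V_6
  V_3 is a chain and V_3 is not conditioned on — no node blocks this path, so it is active.
Path 2: V_1 → V_3 → V_7 ← V_6
  V_3 is a chain and V_3 is not conditioned on; V_7 is a collider and V_7 is conditioned on, which opens it — no node blocks this path, so it is active.
Path 3: V_1 → V_3 → V_7 ← V_4 → V_6
  V_3 is a chain and V_3 is not conditioned on; V_7 is a collider and V_7 is conditioned on, which opens it; V_4 is a fork and V_4 is not conditioned on — no node blocks this path, so it is active.
Path 4: V_1 → V_7 ← V_6
  V_7 is a collider and V_7 is conditioned on, which opens it — no node blocks this path, so it is active.
Path 5: V_1 → V_7 ← V_3 → V_6
  V_7 is a collider and V_7 is conditioned on, which opens it; V_3 is a fork and V_3 is not conditioned on — no node blocks this path, so it is active.
Path 6: V_1 → V_7 ← V_4 → V_6
  V_7 is a collider and V_7 is conditioned on, which opens it; V_4 is a fork and V_4 is not conditioned on — no node blocks this path, so it is active.
At least one path is unblocked, so d-separation fails.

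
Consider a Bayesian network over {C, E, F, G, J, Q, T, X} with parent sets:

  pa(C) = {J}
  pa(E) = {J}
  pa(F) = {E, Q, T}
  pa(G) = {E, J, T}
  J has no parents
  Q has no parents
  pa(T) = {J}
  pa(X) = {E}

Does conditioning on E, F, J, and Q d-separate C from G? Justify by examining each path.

Yes

Enumerating the 5 paths from C to G and testing each for blocking by {E, F, J, Q}:
  1. C ← J → G — J:fork[blocks] ⇒ blocked
  2. C ← J → E → G — J:fork[blocks]; E:chain[blocks] ⇒ blocked
  3. C ← J → E → F ← T → G — J:fork[blocks]; E:chain[blocks]; F:collider[open]; T:fork[open] ⇒ blocked
  4. C ← J → T → G — J:fork[blocks]; T:chain[open] ⇒ blocked
  5. C ← J → T → F ← E → G — J:fork[blocks]; T:chain[open]; F:collider[open]; E:fork[blocks] ⇒ blocked
All paths are blocked; C ⊥ G | {E, F, J, Q} holds.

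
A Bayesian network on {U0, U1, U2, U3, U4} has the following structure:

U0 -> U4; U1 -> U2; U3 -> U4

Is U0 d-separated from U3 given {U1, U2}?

Only one path connects U0 and U3:
Path 1: U0 → U4 ← U3
  U4 is a collider here and neither U4 nor any of its descendants is conditioned on, so the collider stays closed — the path is blocked at U4.
Every path is blocked, so U0 and U3 are d-separated given {U1, U2}.

Yes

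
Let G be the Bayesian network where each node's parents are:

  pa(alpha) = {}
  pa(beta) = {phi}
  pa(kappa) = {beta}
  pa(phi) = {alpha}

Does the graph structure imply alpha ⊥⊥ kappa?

No — alpha and kappa are not d-separated given ∅.

There is one path between alpha and kappa:
Path 1: alpha → phi → beta → kappa
  phi is a chain and phi is not conditioned on; beta is a chain and beta is not conditioned on — no node blocks this path, so it is active.
Because an active path exists, alpha and kappa are not d-separated.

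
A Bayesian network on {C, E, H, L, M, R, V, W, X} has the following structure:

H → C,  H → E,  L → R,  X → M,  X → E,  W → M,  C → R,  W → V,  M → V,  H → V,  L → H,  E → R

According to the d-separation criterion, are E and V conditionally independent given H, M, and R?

There are 5 undirected paths between E and V; checking each against the conditioning set {H, M, R}:
  1. E ← H → V — H:fork[blocks] ⇒ blocked
  2. E → R ← L → H → V — R:collider[open]; L:fork[open]; H:chain[blocks] ⇒ blocked
  3. E → R ← C ← H → V — R:collider[open]; C:chain[open]; H:fork[blocks] ⇒ blocked
  4. E ← X → M → V — X:fork[open]; M:chain[blocks] ⇒ blocked
  5. E ← X → M ← W → V — X:fork[open]; M:collider[open]; W:fork[open] ⇒ active
Since the path E ← X → M ← W → V is active, E and V are not d-separated given {H, M, R}.

No — E and V are not d-separated given {H, M, R}.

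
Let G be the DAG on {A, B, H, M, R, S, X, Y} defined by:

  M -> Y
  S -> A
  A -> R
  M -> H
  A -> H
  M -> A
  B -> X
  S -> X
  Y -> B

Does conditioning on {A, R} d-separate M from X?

No

3 paths connect M and X; each must be blocked for d-separation to hold:
  1. M → Y → B → X — Y:chain[open]; B:chain[open] ⇒ active
  2. M → A ← S → X — A:collider[open]; S:fork[open] ⇒ active
  3. M → H ← A ← S → X — H:collider[blocks]; A:chain[blocks]; S:fork[open] ⇒ blocked
Because an active path exists, M and X are not d-separated.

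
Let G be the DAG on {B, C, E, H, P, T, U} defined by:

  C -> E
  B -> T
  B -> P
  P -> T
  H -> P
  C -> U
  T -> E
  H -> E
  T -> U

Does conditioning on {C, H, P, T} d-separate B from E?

6 paths connect B and E; each must be blocked for d-separation to hold:
Path 1: B → P ← H → E
  H is a fork here and H is conditioned on, so the path is blocked at H.
Path 2: B → P → T → U ← C → E
  P is a chain here and P is conditioned on, so the path is blocked at P.
Path 3: B → P → T → E
  P is a chain here and P is conditioned on, so the path is blocked at P.
Path 4: B → T ← P ← H → E
  P is a chain here and P is conditioned on, so the path is blocked at P.
Path 5: B → T → U ← C → E
  T is a chain here and T is conditioned on, so the path is blocked at T.
Path 6: B → T → E
  T is a chain here and T is conditioned on, so the path is blocked at T.
Every path is blocked, so B and E are d-separated given {C, H, P, T}.

Yes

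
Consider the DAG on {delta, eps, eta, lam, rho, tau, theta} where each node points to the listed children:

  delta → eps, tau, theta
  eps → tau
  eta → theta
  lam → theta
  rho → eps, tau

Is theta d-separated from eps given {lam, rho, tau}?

3 paths connect theta and eps; each must be blocked for d-separation to hold:
  1. theta ← delta → eps — delta:fork[open] ⇒ active
  2. theta ← delta → tau ← eps — delta:fork[open]; tau:collider[open] ⇒ active
  3. theta ← delta → tau ← rho → eps — delta:fork[open]; tau:collider[open]; rho:fork[blocks] ⇒ blocked
At least one path is unblocked, so d-separation fails.

No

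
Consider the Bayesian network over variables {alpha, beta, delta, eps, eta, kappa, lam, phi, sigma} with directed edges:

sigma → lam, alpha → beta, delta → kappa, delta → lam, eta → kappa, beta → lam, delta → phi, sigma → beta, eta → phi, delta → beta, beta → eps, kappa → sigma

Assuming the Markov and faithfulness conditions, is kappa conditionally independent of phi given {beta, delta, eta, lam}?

Yes

Enumerating the 6 paths from kappa to phi and testing each for blocking by {beta, delta, eta, lam}:
  1. kappa → sigma → beta → lam ← delta → phi — sigma:chain[open]; beta:chain[blocks]; lam:collider[open]; delta:fork[blocks] ⇒ blocked
  2. kappa → sigma → beta ← delta → phi — sigma:chain[open]; beta:collider[open]; delta:fork[blocks] ⇒ blocked
  3. kappa → sigma → lam ← beta ← delta → phi — sigma:chain[open]; lam:collider[open]; beta:chain[blocks]; delta:fork[blocks] ⇒ blocked
  4. kappa → sigma → lam ← delta → phi — sigma:chain[open]; lam:collider[open]; delta:fork[blocks] ⇒ blocked
  5. kappa ← eta → phi — eta:fork[blocks] ⇒ blocked
  6. kappa ← delta → phi — delta:fork[blocks] ⇒ blocked
Every path is blocked, so kappa and phi are d-separated given {beta, delta, eta, lam}.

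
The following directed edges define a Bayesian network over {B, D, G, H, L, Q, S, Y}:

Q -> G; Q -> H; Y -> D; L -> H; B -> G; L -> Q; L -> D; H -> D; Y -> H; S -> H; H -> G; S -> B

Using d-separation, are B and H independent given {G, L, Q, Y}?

No

We examine all 6 paths between B and H:
Path 1: B → G ← Q ← L → D ← Y → H
  Q is a chain here and Q is conditioned on, so the path is blocked at Q.
Path 2: B → G ← Q ← L → D ← H
  Q is a chain here and Q is conditioned on, so the path is blocked at Q.
Path 3: B → G ← Q ← L → H
  Q is a chain here and Q is conditioned on, so the path is blocked at Q.
Path 4: B → G ← Q → H
  Q is a fork here and Q is conditioned on, so the path is blocked at Q.
Path 5: B → G ← H
  G is a collider and G is conditioned on, which opens it — no node blocks this path, so it is active.
Path 6: B ← S → H
  S is a fork and S is not conditioned on — no node blocks this path, so it is active.
Because an active path exists, B and H are not d-separated.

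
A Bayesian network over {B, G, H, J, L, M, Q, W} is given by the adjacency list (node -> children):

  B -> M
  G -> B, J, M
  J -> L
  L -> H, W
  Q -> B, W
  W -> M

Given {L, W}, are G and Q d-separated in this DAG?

There are 6 undirected paths between G and Q; checking each against the conditioning set {L, W}:
Path 1: G → B → M ← W ← Q
  M is a collider here and neither M nor any of its descendants is conditioned on, so the collider stays closed — the path is blocked at M.
Path 2: G → B ← Q
  B is a collider here and neither B nor any of its descendants is conditioned on, so the collider stays closed — the path is blocked at B.
Path 3: G → M ← B ← Q
  M is a collider here and neither M nor any of its descendants is conditioned on, so the collider stays closed — the path is blocked at M.
Path 4: G → M ← W ← Q
  M is a collider here and neither M nor any of its descendants is conditioned on, so the collider stays closed — the path is blocked at M.
Path 5: G → J → L → W → M ← B ← Q
  L is a chain here and L is conditioned on, so the path is blocked at L.
Path 6: G → J → L → W ← Q
  L is a chain here and L is conditioned on, so the path is blocked at L.
All paths are blocked; G ⊥ Q | {L, W} holds.

Yes — G and Q are d-separated given {L, W}.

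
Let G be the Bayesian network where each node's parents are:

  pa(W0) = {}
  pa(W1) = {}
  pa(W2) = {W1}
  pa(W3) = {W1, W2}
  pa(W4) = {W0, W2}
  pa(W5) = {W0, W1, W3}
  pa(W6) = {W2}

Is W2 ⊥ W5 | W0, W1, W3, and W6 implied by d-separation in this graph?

Yes — W2 and W5 are d-separated given {W0, W1, W3, W6}.

We examine all 5 paths between W2 and W5:
  1. W2 → W3 ← W1 → W5 — W3:collider[open]; W1:fork[blocks] ⇒ blocked
  2. W2 → W3 → W5 — W3:chain[blocks] ⇒ blocked
  3. W2 ← W1 → W3 → W5 — W1:fork[blocks]; W3:chain[blocks] ⇒ blocked
  4. W2 ← W1 → W5 — W1:fork[blocks] ⇒ blocked
  5. W2 → W4 ← W0 → W5 — W4:collider[blocks]; W0:fork[blocks] ⇒ blocked
Every path is blocked, so W2 and W5 are d-separated given {W0, W1, W3, W6}.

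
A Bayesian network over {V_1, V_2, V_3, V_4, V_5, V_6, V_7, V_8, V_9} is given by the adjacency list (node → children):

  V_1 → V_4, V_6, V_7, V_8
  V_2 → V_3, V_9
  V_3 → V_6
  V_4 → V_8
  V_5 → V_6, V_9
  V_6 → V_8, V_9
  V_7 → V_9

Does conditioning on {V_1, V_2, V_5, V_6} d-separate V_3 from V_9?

Yes

Enumerating the 6 paths from V_3 to V_9 and testing each for blocking by {V_1, V_2, V_5, V_6}:
  1. V_3 → V_6 → V_8 ← V_4 ← V_1 → V_7 → V_9 — V_6:chain[blocks]; V_8:collider[blocks]; V_4:chain[open]; V_1:fork[blocks]; V_7:chain[open] ⇒ blocked
  2. V_3 → V_6 → V_8 ← V_1 → V_7 → V_9 — V_6:chain[blocks]; V_8:collider[blocks]; V_1:fork[blocks]; V_7:chain[open] ⇒ blocked
  3. V_3 → V_6 ← V_5 → V_9 — V_6:collider[open]; V_5:fork[blocks] ⇒ blocked
  4. V_3 → V_6 ← V_1 → V_7 → V_9 — V_6:collider[open]; V_1:fork[blocks]; V_7:chain[open] ⇒ blocked
  5. V_3 → V_6 → V_9 — V_6:chain[blocks] ⇒ blocked
  6. V_3 ← V_2 → V_9 — V_2:fork[blocks] ⇒ blocked
Every path is blocked, so V_3 and V_9 are d-separated given {V_1, V_2, V_5, V_6}.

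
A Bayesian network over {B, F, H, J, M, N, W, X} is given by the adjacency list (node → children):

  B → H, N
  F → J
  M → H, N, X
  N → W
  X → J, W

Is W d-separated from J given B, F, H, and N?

3 paths connect W and J; each must be blocked for d-separation to hold:
  1. W ← N ← B → H ← M → X → J — N:chain[blocks]; B:fork[blocks]; H:collider[open]; M:fork[open]; X:chain[open] ⇒ blocked
  2. W ← N ← M → X → J — N:chain[blocks]; M:fork[open]; X:chain[open] ⇒ blocked
  3. W ← X → J — X:fork[open] ⇒ active
Because an active path exists, W and J are not d-separated.

No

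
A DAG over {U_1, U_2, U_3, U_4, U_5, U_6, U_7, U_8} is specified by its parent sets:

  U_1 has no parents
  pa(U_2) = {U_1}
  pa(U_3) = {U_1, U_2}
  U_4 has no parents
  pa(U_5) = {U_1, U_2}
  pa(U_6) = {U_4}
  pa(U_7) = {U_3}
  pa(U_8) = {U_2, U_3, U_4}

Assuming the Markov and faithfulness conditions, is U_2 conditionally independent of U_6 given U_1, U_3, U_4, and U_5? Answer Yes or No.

We examine all 4 paths between U_2 and U_6:
Path 1: U_2 ← U_1 → U_3 → U_8 ← U_4 → U_6
  U_1 is a fork here and U_1 is conditioned on, so the path is blocked at U_1.
Path 2: U_2 → U_3 → U_8 ← U_4 → U_6
  U_3 is a chain here and U_3 is conditioned on, so the path is blocked at U_3.
Path 3: U_2 → U_8 ← U_4 → U_6
  U_8 is a collider here and neither U_8 nor any of its descendants is conditioned on, so the collider stays closed — the path is blocked at U_8.
Path 4: U_2 → U_5 ← U_1 → U_3 → U_8 ← U_4 → U_6
  U_1 is a fork here and U_1 is conditioned on, so the path is blocked at U_1.
Every path is blocked, so U_2 and U_6 are d-separated given {U_1, U_3, U_4, U_5}.

Yes — U_2 and U_6 are d-separated given {U_1, U_3, U_4, U_5}.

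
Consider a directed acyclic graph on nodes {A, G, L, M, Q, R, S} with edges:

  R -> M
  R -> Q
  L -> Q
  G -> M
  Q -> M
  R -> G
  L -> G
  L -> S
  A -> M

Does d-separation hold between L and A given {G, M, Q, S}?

6 paths connect L and A; each must be blocked for d-separation to hold:
Path 1: L → Q → M ← A
  Q is a chain here and Q is conditioned on, so the path is blocked at Q.
Path 2: L → Q ← R → M ← A
  Q is a collider and Q is conditioned on, which opens it; R is a fork and R is not conditioned on; M is a collider and M is conditioned on, which opens it — no node blocks this path, so it is active.
Path 3: L → Q ← R → G → M ← A
  G is a chain here and G is conditioned on, so the path is blocked at G.
Path 4: L → G → M ← A
  G is a chain here and G is conditioned on, so the path is blocked at G.
Path 5: L → G ← R → M ← A
  G is a collider and G is conditioned on, which opens it; R is a fork and R is not conditioned on; M is a collider and M is conditioned on, which opens it — no node blocks this path, so it is active.
Path 6: L → G ← R → Q → M ← A
  Q is a chain here and Q is conditioned on, so the path is blocked at Q.
Since the path L → Q ← R → M ← A is active, L and A are not d-separated given {G, M, Q, S}.

No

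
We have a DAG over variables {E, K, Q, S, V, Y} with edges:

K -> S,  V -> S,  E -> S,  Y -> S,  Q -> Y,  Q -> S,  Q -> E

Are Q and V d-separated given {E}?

We examine all 3 paths between Q and V:
Path 1: Q → Y → S ← V
  S is a collider here and neither S nor any of its descendants is conditioned on, so the collider stays closed — the path is blocked at S.
Path 2: Q → S ← V
  S is a collider here and neither S nor any of its descendants is conditioned on, so the collider stays closed — the path is blocked at S.
Path 3: Q → E → S ← V
  E is a chain here and E is conditioned on, so the path is blocked at E.
Since every path is blocked, d-separation holds.

Yes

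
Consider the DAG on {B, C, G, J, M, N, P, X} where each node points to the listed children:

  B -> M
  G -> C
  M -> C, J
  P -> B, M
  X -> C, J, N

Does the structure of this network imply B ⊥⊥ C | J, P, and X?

4 paths connect B and C; each must be blocked for d-separation to hold:
Path 1: B → M → J ← X → C
  X is a fork here and X is conditioned on, so the path is blocked at X.
Path 2: B → M → C
  M is a chain and M is not conditioned on — no node blocks this path, so it is active.
Path 3: B ← P → M → J ← X → C
  P is a fork here and P is conditioned on, so the path is blocked at P.
Path 4: B ← P → M → C
  P is a fork here and P is conditioned on, so the path is blocked at P.
Since the path B → M → C is active, B and C are not d-separated given {J, P, X}.

No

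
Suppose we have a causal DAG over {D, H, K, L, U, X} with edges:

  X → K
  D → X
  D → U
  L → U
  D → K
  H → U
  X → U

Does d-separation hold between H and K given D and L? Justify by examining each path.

We examine all 4 paths between H and K:
Path 1: H → U ← D → K
  U is a collider here and neither U nor any of its descendants is conditioned on, so the collider stays closed — the path is blocked at U.
Path 2: H → U ← D → X → K
  U is a collider here and neither U nor any of its descendants is conditioned on, so the collider stays closed — the path is blocked at U.
Path 3: H → U ← X ← D → K
  U is a collider here and neither U nor any of its descendants is conditioned on, so the collider stays closed — the path is blocked at U.
Path 4: H → U ← X → K
  U is a collider here and neither U nor any of its descendants is conditioned on, so the collider stays closed — the path is blocked at U.
All paths are blocked; H ⊥ K | {D, L} holds.

Yes — H and K are d-separated given {D, L}.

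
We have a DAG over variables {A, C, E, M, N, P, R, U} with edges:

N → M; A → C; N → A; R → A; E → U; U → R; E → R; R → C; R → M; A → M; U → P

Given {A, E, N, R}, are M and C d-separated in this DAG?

Yes

We examine all 6 paths between M and C:
Path 1: M ← A → C
  A is a fork here and A is conditioned on, so the path is blocked at A.
Path 2: M ← A ← R → C
  A is a chain here and A is conditioned on, so the path is blocked at A.
Path 3: M ← N → A → C
  N is a fork here and N is conditioned on, so the path is blocked at N.
Path 4: M ← N → A ← R → C
  N is a fork here and N is conditioned on, so the path is blocked at N.
Path 5: M ← R → C
  R is a fork here and R is conditioned on, so the path is blocked at R.
Path 6: M ← R → A → C
  R is a fork here and R is conditioned on, so the path is blocked at R.
Every path is blocked, so M and C are d-separated given {A, E, N, R}.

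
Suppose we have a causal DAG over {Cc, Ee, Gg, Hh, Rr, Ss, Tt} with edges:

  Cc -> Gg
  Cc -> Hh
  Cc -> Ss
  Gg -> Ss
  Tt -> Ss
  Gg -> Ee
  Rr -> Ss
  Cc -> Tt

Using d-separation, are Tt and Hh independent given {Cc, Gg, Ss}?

We examine all 3 paths between Tt and Hh:
Path 1: Tt → Ss ← Gg ← Cc → Hh
  Gg is a chain here and Gg is conditioned on, so the path is blocked at Gg.
Path 2: Tt → Ss ← Cc → Hh
  Cc is a fork here and Cc is conditioned on, so the path is blocked at Cc.
Path 3: Tt ← Cc → Hh
  Cc is a fork here and Cc is conditioned on, so the path is blocked at Cc.
Since every path is blocked, d-separation holds.

Yes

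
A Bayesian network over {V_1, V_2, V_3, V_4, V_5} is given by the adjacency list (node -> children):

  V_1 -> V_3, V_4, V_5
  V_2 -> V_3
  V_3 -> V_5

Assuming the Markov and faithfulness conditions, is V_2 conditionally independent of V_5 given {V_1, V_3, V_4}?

Yes — V_2 and V_5 are d-separated given {V_1, V_3, V_4}.

2 paths connect V_2 and V_5; each must be blocked for d-separation to hold:
Path 1: V_2 → V_3 ← V_1 → V_5
  V_1 is a fork here and V_1 is conditioned on, so the path is blocked at V_1.
Path 2: V_2 → V_3 → V_5
  V_3 is a chain here and V_3 is conditioned on, so the path is blocked at V_3.
Since every path is blocked, d-separation holds.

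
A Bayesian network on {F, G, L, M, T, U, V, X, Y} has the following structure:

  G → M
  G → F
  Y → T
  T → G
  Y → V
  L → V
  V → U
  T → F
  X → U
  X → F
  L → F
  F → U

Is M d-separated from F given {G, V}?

Enumerating the 5 paths from M to F and testing each for blocking by {G, V}:
  1. M ← G ← T ← Y → V ← L → F — G:chain[blocks]; T:chain[open]; Y:fork[open]; V:collider[open]; L:fork[open] ⇒ blocked
  2. M ← G ← T ← Y → V → U ← F — G:chain[blocks]; T:chain[open]; Y:fork[open]; V:chain[blocks]; U:collider[blocks] ⇒ blocked
  3. M ← G ← T ← Y → V → U ← X → F — G:chain[blocks]; T:chain[open]; Y:fork[open]; V:chain[blocks]; U:collider[blocks]; X:fork[open] ⇒ blocked
  4. M ← G ← T → F — G:chain[blocks]; T:fork[open] ⇒ blocked
  5. M ← G → F — G:fork[blocks] ⇒ blocked
Since every path is blocked, d-separation holds.

Yes — M and F are d-separated given {G, V}.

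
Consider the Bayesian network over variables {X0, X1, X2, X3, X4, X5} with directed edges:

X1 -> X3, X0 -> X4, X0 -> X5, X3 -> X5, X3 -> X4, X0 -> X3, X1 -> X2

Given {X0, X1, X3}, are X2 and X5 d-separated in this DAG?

3 paths connect X2 and X5; each must be blocked for d-separation to hold:
Path 1: X2 ← X1 → X3 → X5
  X1 is a fork here and X1 is conditioned on, so the path is blocked at X1.
Path 2: X2 ← X1 → X3 → X4 ← X0 → X5
  X1 is a fork here and X1 is conditioned on, so the path is blocked at X1.
Path 3: X2 ← X1 → X3 ← X0 → X5
  X1 is a fork here and X1 is conditioned on, so the path is blocked at X1.
Since every path is blocked, d-separation holds.

Yes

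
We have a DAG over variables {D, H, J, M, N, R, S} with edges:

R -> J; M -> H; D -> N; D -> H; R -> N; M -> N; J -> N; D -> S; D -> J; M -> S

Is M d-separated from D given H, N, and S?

No

We examine all 5 paths between M and D:
  1. M → S ← D — S:collider[open] ⇒ active
  2. M → H ← D — H:collider[open] ⇒ active
  3. M → N ← D — N:collider[open] ⇒ active
  4. M → N ← J ← D — N:collider[open]; J:chain[open] ⇒ active
  5. M → N ← R → J ← D — N:collider[open]; R:fork[open]; J:collider[open] ⇒ active
At least one path is unblocked, so d-separation fails.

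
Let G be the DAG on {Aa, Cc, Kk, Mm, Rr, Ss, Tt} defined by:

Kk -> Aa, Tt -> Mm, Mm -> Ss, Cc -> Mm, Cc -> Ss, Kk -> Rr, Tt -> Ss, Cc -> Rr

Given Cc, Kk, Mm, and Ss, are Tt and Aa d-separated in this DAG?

Yes

There are 4 undirected paths between Tt and Aa; checking each against the conditioning set {Cc, Kk, Mm, Ss}:
Path 1: Tt → Mm ← Cc → Rr ← Kk → Aa
  Cc is a fork here and Cc is conditioned on, so the path is blocked at Cc.
Path 2: Tt → Mm → Ss ← Cc → Rr ← Kk → Aa
  Mm is a chain here and Mm is conditioned on, so the path is blocked at Mm.
Path 3: Tt → Ss ← Mm ← Cc → Rr ← Kk → Aa
  Mm is a chain here and Mm is conditioned on, so the path is blocked at Mm.
Path 4: Tt → Ss ← Cc → Rr ← Kk → Aa
  Cc is a fork here and Cc is conditioned on, so the path is blocked at Cc.
Every path is blocked, so Tt and Aa are d-separated given {Cc, Kk, Mm, Ss}.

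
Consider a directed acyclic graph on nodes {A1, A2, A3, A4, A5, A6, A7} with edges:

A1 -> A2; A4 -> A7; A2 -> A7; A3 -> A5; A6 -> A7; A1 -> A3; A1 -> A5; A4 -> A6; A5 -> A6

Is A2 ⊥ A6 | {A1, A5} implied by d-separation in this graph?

Yes

We examine all 4 paths between A2 and A6:
  1. A2 ← A1 → A5 → A6 — A1:fork[blocks]; A5:chain[blocks] ⇒ blocked
  2. A2 ← A1 → A3 → A5 → A6 — A1:fork[blocks]; A3:chain[open]; A5:chain[blocks] ⇒ blocked
  3. A2 → A7 ← A6 — A7:collider[blocks] ⇒ blocked
  4. A2 → A7 ← A4 → A6 — A7:collider[blocks]; A4:fork[open] ⇒ blocked
Since every path is blocked, d-separation holds.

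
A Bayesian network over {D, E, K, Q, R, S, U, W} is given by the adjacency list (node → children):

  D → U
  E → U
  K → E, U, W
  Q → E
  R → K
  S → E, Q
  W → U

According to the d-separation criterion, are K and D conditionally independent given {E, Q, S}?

Yes

Enumerating the 3 paths from K to D and testing each for blocking by {E, Q, S}:
Path 1: K → W → U ← D
  U is a collider here and neither U nor any of its descendants is conditioned on, so the collider stays closed — the path is blocked at U.
Path 2: K → U ← D
  U is a collider here and neither U nor any of its descendants is conditioned on, so the collider stays closed — the path is blocked at U.
Path 3: K → E → U ← D
  E is a chain here and E is conditioned on, so the path is blocked at E.
Every path is blocked, so K and D are d-separated given {E, Q, S}.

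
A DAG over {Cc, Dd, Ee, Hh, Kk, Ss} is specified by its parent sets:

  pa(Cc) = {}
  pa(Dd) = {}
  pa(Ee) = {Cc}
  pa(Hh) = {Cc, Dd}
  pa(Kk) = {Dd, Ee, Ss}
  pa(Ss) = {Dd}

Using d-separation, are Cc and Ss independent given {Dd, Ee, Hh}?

Yes — Cc and Ss are d-separated given {Dd, Ee, Hh}.

4 paths connect Cc and Ss; each must be blocked for d-separation to hold:
Path 1: Cc → Ee → Kk ← Ss
  Ee is a chain here and Ee is conditioned on, so the path is blocked at Ee.
Path 2: Cc → Ee → Kk ← Dd → Ss
  Ee is a chain here and Ee is conditioned on, so the path is blocked at Ee.
Path 3: Cc → Hh ← Dd → Ss
  Dd is a fork here and Dd is conditioned on, so the path is blocked at Dd.
Path 4: Cc → Hh ← Dd → Kk ← Ss
  Dd is a fork here and Dd is conditioned on, so the path is blocked at Dd.
Since every path is blocked, d-separation holds.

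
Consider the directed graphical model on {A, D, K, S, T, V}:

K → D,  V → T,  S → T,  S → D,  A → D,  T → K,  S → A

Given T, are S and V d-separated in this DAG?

We examine all 3 paths between S and V:
Path 1: S → T ← V
  T is a collider and T is conditioned on, which opens it — no node blocks this path, so it is active.
Path 2: S → A → D ← K ← T ← V
  D is a collider here and neither D nor any of its descendants is conditioned on, so the collider stays closed — the path is blocked at D.
Path 3: S → D ← K ← T ← V
  D is a collider here and neither D nor any of its descendants is conditioned on, so the collider stays closed — the path is blocked at D.
At least one path is unblocked, so d-separation fails.

No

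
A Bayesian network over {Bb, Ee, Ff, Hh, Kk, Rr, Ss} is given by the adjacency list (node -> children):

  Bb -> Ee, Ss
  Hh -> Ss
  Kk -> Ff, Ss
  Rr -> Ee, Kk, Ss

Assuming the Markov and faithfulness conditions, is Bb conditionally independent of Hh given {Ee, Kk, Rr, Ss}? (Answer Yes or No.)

We examine all 3 paths between Bb and Hh:
  1. Bb → Ee ← Rr → Kk → Ss ← Hh — Ee:collider[open]; Rr:fork[blocks]; Kk:chain[blocks]; Ss:collider[open] ⇒ blocked
  2. Bb → Ee ← Rr → Ss ← Hh — Ee:collider[open]; Rr:fork[blocks]; Ss:collider[open] ⇒ blocked
  3. Bb → Ss ← Hh — Ss:collider[open] ⇒ active
Because an active path exists, Bb and Hh are not d-separated.

No — Bb and Hh are not d-separated given {Ee, Kk, Rr, Ss}.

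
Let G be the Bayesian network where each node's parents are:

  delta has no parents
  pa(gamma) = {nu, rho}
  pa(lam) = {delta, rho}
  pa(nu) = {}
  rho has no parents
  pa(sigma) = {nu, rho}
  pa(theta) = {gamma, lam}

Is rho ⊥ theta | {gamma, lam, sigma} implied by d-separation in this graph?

Yes

3 paths connect rho and theta; each must be blocked for d-separation to hold:
Path 1: rho → lam → theta
  lam is a chain here and lam is conditioned on, so the path is blocked at lam.
Path 2: rho → gamma → theta
  gamma is a chain here and gamma is conditioned on, so the path is blocked at gamma.
Path 3: rho → sigma ← nu → gamma → theta
  gamma is a chain here and gamma is conditioned on, so the path is blocked at gamma.
All paths are blocked; rho ⊥ theta | {gamma, lam, sigma} holds.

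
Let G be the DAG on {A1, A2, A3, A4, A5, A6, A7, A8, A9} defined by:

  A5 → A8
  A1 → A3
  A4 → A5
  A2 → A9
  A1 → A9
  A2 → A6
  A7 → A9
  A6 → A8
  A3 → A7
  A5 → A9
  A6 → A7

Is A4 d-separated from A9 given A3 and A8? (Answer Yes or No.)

No — A4 and A9 are not d-separated given {A3, A8}.

4 paths connect A4 and A9; each must be blocked for d-separation to hold:
Path 1: A4 → A5 → A9
  A5 is a chain and A5 is not conditioned on — no node blocks this path, so it is active.
Path 2: A4 → A5 → A8 ← A6 ← A2 → A9
  A5 is a chain and A5 is not conditioned on; A8 is a collider and A8 is conditioned on, which opens it; A6 is a chain and A6 is not conditioned on; A2 is a fork and A2 is not conditioned on — no node blocks this path, so it is active.
Path 3: A4 → A5 → A8 ← A6 → A7 → A9
  A5 is a chain and A5 is not conditioned on; A8 is a collider and A8 is conditioned on, which opens it; A6 is a fork and A6 is not conditioned on; A7 is a chain and A7 is not conditioned on — no node blocks this path, so it is active.
Path 4: A4 → A5 → A8 ← A6 → A7 ← A3 ← A1 → A9
  A7 is a collider here and neither A7 nor any of its descendants is conditioned on, so the collider stays closed — the path is blocked at A7.
Because an active path exists, A4 and A9 are not d-separated.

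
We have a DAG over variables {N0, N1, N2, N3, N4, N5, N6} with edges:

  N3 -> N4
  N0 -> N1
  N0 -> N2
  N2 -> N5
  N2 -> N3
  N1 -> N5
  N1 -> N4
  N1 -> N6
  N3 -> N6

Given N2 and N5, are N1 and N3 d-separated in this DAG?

Yes

We examine all 4 paths between N1 and N3:
  1. N1 → N5 ← N2 → N3 — N5:collider[open]; N2:fork[blocks] ⇒ blocked
  2. N1 → N6 ← N3 — N6:collider[blocks] ⇒ blocked
  3. N1 → N4 ← N3 — N4:collider[blocks] ⇒ blocked
  4. N1 ← N0 → N2 → N3 — N0:fork[open]; N2:chain[blocks] ⇒ blocked
Since every path is blocked, d-separation holds.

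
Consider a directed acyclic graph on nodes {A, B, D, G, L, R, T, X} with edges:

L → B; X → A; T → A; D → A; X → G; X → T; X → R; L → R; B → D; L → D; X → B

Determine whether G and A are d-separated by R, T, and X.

Yes

There are 6 undirected paths between G and A; checking each against the conditioning set {R, T, X}:
Path 1: G ← X → R ← L → D → A
  X is a fork here and X is conditioned on, so the path is blocked at X.
Path 2: G ← X → R ← L → B → D → A
  X is a fork here and X is conditioned on, so the path is blocked at X.
Path 3: G ← X → T → A
  X is a fork here and X is conditioned on, so the path is blocked at X.
Path 4: G ← X → A
  X is a fork here and X is conditioned on, so the path is blocked at X.
Path 5: G ← X → B ← L → D → A
  X is a fork here and X is conditioned on, so the path is blocked at X.
Path 6: G ← X → B → D → A
  X is a fork here and X is conditioned on, so the path is blocked at X.
Every path is blocked, so G and A are d-separated given {R, T, X}.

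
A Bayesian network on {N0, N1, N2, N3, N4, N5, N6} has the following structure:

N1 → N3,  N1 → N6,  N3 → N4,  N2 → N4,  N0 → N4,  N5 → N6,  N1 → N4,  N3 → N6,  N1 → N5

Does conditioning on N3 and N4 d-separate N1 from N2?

4 paths connect N1 and N2; each must be blocked for d-separation to hold:
  1. N1 → N6 ← N3 → N4 ← N2 — N6:collider[blocks]; N3:fork[blocks]; N4:collider[open] ⇒ blocked
  2. N1 → N3 → N4 ← N2 — N3:chain[blocks]; N4:collider[open] ⇒ blocked
  3. N1 → N5 → N6 ← N3 → N4 ← N2 — N5:chain[open]; N6:collider[blocks]; N3:fork[blocks]; N4:collider[open] ⇒ blocked
  4. N1 → N4 ← N2 — N4:collider[open] ⇒ active
Because an active path exists, N1 and N2 are not d-separated.

No — N1 and N2 are not d-separated given {N3, N4}.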